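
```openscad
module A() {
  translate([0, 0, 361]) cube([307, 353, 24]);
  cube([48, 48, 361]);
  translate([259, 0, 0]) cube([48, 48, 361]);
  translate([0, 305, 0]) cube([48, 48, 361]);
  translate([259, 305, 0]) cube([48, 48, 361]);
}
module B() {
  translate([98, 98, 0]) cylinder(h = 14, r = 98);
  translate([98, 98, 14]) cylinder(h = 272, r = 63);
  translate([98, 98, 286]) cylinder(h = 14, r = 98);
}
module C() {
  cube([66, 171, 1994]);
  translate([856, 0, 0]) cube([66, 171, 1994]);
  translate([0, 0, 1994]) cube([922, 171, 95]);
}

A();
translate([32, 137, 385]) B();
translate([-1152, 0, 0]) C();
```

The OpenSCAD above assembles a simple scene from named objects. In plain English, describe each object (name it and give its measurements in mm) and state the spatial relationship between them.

A is a four-legged stool. The seat is 307×353 mm, 24 mm thick, top at z = 385 mm. It stands on four square legs, each 48×48 mm in cross-section, from z = 0 to the seat underside, each flush with a corner of the seat.

B is a spool: two coaxial disc flanges of radius 98 mm and thickness 14 mm, joined by a core cylinder of radius 63 mm and height 272 mm. The lower flange rests on z = 0 and the three cylinders share a vertical axis.

C is a rectangular door frame: two vertical jambs of 66×171 mm section, 1994 mm tall, with a clear opening 790 mm wide between their inner faces. A header 95 mm tall and 171 mm deep lies on top of the jambs and spans the full outside width.

The spool is on top of the stool. The door frame is on the floor beside the stool on its −x side.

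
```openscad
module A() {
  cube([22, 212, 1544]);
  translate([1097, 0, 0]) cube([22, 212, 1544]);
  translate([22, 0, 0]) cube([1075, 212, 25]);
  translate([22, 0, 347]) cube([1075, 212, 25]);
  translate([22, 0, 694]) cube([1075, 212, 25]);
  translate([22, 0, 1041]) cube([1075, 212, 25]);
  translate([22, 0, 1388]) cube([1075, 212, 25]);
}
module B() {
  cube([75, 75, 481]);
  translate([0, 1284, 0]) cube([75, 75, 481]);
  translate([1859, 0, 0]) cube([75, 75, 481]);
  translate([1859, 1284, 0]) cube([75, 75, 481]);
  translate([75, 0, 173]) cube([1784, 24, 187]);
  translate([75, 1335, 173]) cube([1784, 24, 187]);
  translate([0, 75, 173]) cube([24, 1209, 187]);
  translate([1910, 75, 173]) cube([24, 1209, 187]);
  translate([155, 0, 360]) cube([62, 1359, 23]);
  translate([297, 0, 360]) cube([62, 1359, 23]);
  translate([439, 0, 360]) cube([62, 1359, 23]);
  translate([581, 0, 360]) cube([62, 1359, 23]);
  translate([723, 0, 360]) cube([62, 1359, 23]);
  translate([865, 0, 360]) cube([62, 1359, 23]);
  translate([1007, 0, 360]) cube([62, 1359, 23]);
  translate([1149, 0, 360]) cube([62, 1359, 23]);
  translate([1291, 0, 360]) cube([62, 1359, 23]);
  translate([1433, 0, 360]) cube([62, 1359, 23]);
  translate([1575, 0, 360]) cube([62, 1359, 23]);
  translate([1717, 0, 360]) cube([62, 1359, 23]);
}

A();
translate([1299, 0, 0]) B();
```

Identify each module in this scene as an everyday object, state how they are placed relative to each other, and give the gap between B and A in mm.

A is a bookshelf. B is a bed frame. The bed frame is on the floor beside the bookshelf on its +x side. The gap between the bed frame and the bookshelf is 180 mm.

The bed frame's nearest face is 180 mm from the bookshelf's +x face.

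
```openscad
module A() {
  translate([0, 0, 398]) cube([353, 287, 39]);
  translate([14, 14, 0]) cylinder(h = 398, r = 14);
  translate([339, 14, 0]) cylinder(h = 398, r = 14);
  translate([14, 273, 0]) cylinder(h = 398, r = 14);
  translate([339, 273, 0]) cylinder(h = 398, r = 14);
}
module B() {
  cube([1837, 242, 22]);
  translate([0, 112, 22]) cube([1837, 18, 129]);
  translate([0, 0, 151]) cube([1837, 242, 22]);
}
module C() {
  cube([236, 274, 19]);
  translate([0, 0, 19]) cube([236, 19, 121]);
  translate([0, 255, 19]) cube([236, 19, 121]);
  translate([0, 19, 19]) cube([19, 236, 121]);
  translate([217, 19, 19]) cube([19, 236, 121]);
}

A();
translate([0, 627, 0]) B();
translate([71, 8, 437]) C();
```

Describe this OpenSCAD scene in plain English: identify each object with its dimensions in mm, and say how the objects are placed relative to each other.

A is a four-legged stool. The seat is 353×287 mm, 39 mm thick, top at z = 437 mm. It stands on four round legs, each 28 mm in diameter, from z = 0 to the seat underside, each leg's axis is inset half a diameter from the nearest pair of seat edges (so the leg's bounding box is flush with the corner).

B is an I-beam lying along x, 1837 mm long. Overall section height 173 mm. Two flanges 242 mm wide (y) and 22 mm thick, one on the floor and one at the top; a web 18 mm thick runs between them, centred on the flange width.

C is an open storage box with external size 236×274×140 mm and wall thickness 19 mm (the base is also 19 mm thick). The base covers the whole footprint; the four walls stand on the base, with the y-facing walls full-width and the x-facing walls fitting between their inner faces.

The I-beam is on the floor beside the stool on its +y side. The open box is on top of the stool.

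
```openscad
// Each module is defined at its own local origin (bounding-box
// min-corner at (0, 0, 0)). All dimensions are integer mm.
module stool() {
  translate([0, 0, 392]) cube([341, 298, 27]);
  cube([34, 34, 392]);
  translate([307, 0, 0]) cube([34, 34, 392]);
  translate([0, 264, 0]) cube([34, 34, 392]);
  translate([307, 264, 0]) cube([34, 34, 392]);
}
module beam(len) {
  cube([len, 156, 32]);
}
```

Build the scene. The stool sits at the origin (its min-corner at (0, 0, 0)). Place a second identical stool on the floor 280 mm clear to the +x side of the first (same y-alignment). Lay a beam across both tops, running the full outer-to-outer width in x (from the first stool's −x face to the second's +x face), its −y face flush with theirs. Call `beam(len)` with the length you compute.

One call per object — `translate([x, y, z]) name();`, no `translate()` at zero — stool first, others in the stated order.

stool();
translate([621, 0, 0]) stool();
translate([0, 0, 419]) beam(962);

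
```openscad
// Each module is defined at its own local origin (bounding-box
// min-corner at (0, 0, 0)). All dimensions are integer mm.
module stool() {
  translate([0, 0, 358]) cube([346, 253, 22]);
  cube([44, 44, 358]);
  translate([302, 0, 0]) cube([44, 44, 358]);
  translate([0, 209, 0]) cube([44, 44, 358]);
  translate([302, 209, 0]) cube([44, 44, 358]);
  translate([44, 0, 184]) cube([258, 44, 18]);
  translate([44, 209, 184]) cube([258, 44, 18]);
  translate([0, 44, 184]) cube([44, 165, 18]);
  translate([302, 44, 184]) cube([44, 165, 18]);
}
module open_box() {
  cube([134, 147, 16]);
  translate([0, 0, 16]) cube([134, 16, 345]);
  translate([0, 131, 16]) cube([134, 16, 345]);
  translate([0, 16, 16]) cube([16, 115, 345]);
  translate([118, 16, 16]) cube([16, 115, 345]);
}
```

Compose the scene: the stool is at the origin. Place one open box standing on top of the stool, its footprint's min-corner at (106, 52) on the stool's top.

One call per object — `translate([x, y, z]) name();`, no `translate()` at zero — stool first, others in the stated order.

stool();
translate([106, 52, 380]) open_box();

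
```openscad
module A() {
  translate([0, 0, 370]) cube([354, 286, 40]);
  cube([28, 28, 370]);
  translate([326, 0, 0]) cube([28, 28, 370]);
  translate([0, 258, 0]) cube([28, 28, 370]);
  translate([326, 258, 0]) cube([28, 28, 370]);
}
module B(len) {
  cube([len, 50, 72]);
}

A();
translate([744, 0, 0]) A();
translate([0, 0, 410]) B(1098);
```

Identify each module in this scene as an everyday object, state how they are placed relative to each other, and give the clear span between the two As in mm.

A is a stool. B is a beam. A beam spans the tops of two stools. The clear span between the two stools is 390 mm.

Second stool starts at x = 744; first ends at x = 354; clear span = 744 − 354 = 390 mm.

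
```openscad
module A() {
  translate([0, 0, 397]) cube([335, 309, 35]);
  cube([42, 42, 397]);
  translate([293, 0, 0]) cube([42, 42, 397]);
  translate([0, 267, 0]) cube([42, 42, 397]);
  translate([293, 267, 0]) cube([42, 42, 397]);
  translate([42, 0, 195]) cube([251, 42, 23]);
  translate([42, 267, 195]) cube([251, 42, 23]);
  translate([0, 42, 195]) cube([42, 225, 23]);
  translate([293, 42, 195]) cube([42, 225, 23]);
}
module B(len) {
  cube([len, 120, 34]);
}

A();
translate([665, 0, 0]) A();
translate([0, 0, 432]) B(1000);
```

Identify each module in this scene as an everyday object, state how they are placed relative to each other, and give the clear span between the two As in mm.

A is a stool. B is a beam. A beam spans the tops of two stools. The clear span between the two stools is 330 mm.

Second stool starts at x = 665; first ends at x = 335; clear span = 665 − 335 = 330 mm.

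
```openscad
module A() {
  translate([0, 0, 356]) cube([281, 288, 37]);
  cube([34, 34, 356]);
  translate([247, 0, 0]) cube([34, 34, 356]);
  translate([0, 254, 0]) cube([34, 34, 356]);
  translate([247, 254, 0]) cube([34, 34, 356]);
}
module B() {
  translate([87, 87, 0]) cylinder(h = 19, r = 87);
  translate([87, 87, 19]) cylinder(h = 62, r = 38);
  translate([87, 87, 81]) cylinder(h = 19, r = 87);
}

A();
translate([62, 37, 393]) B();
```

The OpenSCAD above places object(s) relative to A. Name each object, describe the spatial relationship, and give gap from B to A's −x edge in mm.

The spool's min-x is at 62; the stool's min-x is 0; gap = 62 mm.

A is a stool. B is a spool. The spool is on top of the stool. The gap from the spool to the stool's −x edge is 62 mm.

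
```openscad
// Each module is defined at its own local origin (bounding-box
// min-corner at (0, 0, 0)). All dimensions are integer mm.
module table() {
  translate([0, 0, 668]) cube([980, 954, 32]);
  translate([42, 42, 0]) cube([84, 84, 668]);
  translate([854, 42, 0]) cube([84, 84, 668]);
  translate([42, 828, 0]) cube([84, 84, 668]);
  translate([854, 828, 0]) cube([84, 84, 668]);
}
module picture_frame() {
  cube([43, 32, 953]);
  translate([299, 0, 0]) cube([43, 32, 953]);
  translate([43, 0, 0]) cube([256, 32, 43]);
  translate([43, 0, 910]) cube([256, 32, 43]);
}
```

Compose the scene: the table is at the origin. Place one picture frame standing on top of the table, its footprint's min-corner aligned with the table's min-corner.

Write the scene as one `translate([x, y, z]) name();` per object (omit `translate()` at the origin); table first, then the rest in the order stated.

table();
translate([0, 0, 700]) picture_frame();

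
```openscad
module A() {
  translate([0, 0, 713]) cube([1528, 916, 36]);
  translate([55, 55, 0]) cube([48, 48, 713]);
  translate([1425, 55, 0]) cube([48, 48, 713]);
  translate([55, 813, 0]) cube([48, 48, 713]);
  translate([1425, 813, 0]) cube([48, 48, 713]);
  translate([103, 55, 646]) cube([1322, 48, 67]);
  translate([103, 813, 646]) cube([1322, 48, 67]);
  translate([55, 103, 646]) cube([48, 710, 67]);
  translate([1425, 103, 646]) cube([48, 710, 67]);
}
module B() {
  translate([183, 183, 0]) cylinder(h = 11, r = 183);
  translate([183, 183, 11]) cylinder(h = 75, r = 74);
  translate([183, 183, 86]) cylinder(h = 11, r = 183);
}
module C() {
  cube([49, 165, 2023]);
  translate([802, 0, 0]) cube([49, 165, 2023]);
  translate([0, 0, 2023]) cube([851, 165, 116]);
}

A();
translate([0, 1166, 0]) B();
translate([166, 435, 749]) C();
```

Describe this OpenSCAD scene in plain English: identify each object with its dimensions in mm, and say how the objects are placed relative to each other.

A is a table: top 1528 mm (x) × 916 mm (y), 36 mm thick, upper face at z = 749 mm, on four 48×48 mm square legs, each inset 55 mm from the nearest pair of top edges, running from z = 0 to the bottom of the top. Four apron rails, 48 mm thick and 67 mm tall, run between adjacent legs with their top edges flush with the underside of the top and their outer faces flush with the legs' outer faces.

B is a spool: two coaxial disc flanges of radius 183 mm and thickness 11 mm, joined by a core cylinder of radius 74 mm and height 75 mm. The lower flange rests on z = 0 and the three cylinders share a vertical axis.

C is a door frame. The clear opening is 753 mm wide and 2023 mm high. Two 49 mm wide jambs, 165 mm deep, stand either side of the opening from the floor to the top of the opening. A 116 mm thick head sits across the top of both jambs, spanning the full outside width of the frame.

The spool is on the floor beside the table on its +y side. The door frame is on top of the table.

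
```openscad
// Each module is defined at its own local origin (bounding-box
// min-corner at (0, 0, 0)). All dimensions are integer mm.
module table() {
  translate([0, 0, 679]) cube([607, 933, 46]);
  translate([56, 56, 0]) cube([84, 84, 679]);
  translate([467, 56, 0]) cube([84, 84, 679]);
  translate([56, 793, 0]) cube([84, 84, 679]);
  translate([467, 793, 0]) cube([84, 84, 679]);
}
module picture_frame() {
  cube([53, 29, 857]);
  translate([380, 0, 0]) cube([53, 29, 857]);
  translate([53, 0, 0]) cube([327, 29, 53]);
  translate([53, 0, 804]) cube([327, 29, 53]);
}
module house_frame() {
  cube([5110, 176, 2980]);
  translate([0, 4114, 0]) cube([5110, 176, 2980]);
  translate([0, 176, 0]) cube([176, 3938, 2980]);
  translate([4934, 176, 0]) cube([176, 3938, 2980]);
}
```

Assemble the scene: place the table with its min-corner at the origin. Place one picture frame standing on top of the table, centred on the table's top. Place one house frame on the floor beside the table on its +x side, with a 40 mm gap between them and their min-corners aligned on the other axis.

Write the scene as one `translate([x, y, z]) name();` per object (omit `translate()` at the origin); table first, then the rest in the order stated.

table();
translate([87, 452, 725]) picture_frame();
translate([647, 0, 0]) house_frame();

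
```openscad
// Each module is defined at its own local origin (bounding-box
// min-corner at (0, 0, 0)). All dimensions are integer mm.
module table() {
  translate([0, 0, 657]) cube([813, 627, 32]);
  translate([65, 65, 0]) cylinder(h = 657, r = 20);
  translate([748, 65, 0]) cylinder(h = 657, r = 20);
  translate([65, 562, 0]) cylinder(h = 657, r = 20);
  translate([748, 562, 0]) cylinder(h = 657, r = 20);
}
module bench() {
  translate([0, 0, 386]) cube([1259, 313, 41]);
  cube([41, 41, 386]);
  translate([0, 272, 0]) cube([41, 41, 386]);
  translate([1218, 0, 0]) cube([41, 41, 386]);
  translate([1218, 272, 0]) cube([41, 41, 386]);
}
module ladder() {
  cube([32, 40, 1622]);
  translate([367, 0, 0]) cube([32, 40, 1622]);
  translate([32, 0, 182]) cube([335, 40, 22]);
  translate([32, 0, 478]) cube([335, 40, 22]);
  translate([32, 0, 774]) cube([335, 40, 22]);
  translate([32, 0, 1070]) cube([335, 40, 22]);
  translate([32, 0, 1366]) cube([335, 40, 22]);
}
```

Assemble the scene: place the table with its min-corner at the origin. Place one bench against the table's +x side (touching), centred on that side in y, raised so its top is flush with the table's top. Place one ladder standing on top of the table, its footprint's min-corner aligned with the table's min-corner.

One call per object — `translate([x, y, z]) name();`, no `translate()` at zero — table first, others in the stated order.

table();
translate([813, 157, 262]) bench();
translate([0, 0, 689]) ladder();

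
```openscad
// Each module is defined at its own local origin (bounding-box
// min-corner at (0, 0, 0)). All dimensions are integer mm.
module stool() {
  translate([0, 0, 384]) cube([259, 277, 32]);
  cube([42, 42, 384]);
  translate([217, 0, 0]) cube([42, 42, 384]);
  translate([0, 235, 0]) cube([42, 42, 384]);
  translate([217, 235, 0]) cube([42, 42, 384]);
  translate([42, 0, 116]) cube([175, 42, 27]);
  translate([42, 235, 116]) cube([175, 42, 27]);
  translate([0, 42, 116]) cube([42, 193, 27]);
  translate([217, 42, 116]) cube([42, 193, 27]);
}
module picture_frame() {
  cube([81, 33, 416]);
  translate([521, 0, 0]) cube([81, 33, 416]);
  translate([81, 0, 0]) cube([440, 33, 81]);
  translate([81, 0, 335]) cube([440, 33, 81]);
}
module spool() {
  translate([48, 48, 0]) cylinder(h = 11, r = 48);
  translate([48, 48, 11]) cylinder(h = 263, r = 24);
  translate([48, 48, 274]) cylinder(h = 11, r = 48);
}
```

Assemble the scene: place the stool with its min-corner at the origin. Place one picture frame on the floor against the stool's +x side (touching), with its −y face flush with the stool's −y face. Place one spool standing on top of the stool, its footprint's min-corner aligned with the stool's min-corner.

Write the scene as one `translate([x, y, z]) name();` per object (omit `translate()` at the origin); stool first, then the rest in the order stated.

stool();
translate([259, 0, 0]) picture_frame();
translate([0, 0, 416]) spool();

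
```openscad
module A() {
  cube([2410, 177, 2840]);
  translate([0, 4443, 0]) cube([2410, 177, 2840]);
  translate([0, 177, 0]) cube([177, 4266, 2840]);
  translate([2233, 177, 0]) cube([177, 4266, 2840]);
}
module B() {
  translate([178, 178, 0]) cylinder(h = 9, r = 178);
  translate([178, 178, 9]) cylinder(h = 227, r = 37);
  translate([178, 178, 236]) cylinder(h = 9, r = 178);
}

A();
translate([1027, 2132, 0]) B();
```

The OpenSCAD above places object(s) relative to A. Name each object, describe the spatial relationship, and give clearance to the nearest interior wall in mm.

Clearances: x = 850, y = 1955; minimum 850 mm.

A is a house frame. B is a spool. The spool sits inside the house frame, centred. The clearance to the nearest interior wall is 850 mm.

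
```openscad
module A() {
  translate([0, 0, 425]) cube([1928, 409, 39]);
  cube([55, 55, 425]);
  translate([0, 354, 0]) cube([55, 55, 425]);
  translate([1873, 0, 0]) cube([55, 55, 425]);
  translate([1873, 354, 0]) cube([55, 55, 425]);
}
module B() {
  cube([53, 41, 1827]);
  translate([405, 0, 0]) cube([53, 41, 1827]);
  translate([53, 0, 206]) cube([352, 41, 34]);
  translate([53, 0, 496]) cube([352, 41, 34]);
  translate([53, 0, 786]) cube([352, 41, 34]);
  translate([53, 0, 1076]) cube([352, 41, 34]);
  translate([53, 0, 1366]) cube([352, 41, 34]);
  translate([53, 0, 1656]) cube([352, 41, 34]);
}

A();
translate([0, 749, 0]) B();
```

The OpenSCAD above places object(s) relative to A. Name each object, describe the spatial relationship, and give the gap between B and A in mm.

The ladder's nearest face is 340 mm from the bench's +y face.

A is a bench. B is a ladder. The ladder is on the floor beside the bench on its +y side. The gap between the ladder and the bench is 340 mm.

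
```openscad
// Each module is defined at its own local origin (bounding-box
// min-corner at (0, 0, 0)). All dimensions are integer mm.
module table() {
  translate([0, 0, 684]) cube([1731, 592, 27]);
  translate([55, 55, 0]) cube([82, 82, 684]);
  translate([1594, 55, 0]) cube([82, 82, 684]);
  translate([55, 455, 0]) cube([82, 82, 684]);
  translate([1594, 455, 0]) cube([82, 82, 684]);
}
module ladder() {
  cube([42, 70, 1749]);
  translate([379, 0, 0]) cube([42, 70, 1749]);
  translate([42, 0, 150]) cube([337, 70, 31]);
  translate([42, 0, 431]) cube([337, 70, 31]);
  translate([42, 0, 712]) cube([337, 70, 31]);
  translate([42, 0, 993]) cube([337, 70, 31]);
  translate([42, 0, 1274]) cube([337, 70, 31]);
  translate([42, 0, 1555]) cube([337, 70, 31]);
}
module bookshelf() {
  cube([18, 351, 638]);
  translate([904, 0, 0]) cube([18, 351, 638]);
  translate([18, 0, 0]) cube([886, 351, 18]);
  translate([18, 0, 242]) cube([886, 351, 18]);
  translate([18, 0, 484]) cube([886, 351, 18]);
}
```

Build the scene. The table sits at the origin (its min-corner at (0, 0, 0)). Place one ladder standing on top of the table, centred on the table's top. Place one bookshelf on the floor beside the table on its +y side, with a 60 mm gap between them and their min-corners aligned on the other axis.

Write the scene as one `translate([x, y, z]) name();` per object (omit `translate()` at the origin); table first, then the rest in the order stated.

table();
translate([655, 261, 711]) ladder();
translate([0, 652, 0]) bookshelf();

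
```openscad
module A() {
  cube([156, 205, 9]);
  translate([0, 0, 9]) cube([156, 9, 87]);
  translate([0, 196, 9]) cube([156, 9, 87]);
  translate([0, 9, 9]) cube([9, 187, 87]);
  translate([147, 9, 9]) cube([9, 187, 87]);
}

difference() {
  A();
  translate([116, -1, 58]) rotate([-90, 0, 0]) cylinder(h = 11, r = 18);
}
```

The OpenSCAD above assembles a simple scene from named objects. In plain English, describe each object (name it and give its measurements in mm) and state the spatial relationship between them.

A is an open-topped rectangular box: outside dimensions 156×205×96 mm, with a uniform wall and base thickness of 9 mm. The base is a full 156×205 slab on the floor; four walls sit on top of the base. The front and back walls (the −y and +y sides) span the full width; the two side walls fit between them.

The open box has a circular hole of radius 18 mm through its front wall, centred at (x = 116, z = 58).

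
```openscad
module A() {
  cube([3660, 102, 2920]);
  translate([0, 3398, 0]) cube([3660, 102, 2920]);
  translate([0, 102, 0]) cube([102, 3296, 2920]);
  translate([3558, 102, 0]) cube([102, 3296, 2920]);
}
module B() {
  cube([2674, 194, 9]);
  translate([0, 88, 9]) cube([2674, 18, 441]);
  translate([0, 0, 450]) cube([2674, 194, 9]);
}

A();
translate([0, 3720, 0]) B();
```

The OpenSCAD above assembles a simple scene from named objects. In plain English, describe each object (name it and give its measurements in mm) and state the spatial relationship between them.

A is a box-shaped house frame (walls only): outside footprint 3660×3500 mm, wall height 2920 mm, wall thickness 102 mm. The two y-facing walls run the full x-width; the two x-facing walls fit between the inner faces of the y-facing walls.

B is an I-beam lying along x, 2674 mm long. Overall section height 459 mm. Two flanges 194 mm wide (y) and 9 mm thick, one on the floor and one at the top; a web 18 mm thick runs between them, centred on the flange width.

The I-beam is on the floor beside the house frame on its +y side.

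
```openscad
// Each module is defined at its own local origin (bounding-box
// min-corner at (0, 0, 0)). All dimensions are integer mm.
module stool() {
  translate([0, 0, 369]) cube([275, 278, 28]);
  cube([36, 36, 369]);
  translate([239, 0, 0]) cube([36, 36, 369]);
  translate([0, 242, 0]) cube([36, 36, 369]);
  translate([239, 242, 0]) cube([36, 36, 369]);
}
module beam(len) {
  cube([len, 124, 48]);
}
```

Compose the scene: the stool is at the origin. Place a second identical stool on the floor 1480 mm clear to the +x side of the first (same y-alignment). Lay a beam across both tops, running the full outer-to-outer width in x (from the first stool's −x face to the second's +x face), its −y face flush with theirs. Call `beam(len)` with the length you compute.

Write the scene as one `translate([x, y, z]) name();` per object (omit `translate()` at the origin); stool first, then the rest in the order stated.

stool();
translate([1755, 0, 0]) stool();
translate([0, 0, 397]) beam(2030);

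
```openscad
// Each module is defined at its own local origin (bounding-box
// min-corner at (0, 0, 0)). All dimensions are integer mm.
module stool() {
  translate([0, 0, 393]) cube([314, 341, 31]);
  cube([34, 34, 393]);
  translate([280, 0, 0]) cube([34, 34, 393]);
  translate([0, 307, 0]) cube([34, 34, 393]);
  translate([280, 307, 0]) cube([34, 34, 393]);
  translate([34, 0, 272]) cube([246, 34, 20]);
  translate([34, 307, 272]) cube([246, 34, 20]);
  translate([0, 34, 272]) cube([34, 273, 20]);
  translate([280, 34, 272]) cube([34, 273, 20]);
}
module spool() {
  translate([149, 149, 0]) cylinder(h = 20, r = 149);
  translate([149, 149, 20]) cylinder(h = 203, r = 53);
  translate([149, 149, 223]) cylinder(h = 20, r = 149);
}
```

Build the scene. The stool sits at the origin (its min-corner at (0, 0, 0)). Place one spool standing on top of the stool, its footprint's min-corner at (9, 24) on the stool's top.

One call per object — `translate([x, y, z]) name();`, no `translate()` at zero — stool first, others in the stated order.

stool();
translate([9, 24, 424]) spool();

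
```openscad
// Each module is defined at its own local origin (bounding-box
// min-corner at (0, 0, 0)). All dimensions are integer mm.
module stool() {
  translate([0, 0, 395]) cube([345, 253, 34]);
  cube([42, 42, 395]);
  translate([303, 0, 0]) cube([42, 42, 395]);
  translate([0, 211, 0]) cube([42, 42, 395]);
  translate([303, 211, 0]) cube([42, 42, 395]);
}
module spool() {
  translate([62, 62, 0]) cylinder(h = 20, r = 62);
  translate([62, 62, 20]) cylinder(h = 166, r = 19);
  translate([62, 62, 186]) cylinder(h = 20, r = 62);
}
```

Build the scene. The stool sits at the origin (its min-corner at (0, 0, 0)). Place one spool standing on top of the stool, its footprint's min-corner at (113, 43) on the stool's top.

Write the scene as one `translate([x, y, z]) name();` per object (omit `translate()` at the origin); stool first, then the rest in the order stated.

stool();
translate([113, 43, 429]) spool();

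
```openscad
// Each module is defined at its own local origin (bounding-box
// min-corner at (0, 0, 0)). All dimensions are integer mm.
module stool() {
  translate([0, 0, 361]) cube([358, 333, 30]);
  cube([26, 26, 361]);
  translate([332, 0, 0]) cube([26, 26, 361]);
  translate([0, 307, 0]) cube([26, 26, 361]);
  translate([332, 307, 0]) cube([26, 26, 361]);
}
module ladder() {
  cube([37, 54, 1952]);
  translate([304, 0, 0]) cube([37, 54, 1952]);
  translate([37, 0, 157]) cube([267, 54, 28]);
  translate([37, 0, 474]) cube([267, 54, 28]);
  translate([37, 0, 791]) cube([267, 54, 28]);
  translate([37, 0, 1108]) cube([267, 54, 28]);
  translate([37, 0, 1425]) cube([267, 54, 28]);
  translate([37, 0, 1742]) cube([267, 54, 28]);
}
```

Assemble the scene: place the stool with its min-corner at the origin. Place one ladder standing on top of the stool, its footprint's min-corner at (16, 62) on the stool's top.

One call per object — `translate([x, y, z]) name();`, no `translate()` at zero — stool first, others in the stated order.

stool();
translate([16, 62, 391]) ladder();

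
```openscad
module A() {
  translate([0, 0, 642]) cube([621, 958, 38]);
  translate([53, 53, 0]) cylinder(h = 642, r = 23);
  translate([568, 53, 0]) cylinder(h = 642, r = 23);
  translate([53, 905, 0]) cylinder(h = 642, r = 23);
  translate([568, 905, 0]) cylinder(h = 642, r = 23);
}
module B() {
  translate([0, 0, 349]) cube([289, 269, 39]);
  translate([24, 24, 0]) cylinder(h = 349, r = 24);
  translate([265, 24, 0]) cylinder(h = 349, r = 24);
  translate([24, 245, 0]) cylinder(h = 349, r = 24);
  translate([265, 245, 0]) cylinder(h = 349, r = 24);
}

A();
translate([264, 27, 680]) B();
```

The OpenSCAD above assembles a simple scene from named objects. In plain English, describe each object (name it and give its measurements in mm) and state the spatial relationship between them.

A is a table: top 621 mm (x) × 958 mm (y), 38 mm thick, upper face at z = 680 mm, on four round legs of 46 mm diameter, each leg's bounding box inset 30 mm from the nearest pair of top edges, running from z = 0 to the bottom of the top.

B is a four-legged stool. The seat is a 289×269×39 mm slab whose top surface is at z = 388 mm; four round legs, each 48 mm in diameter, run from the floor (z = 0) to the underside of the seat, each leg's axis is inset half a diameter from the nearest pair of seat edges (so the leg's bounding box is flush with the corner).

The stool is on top of the table.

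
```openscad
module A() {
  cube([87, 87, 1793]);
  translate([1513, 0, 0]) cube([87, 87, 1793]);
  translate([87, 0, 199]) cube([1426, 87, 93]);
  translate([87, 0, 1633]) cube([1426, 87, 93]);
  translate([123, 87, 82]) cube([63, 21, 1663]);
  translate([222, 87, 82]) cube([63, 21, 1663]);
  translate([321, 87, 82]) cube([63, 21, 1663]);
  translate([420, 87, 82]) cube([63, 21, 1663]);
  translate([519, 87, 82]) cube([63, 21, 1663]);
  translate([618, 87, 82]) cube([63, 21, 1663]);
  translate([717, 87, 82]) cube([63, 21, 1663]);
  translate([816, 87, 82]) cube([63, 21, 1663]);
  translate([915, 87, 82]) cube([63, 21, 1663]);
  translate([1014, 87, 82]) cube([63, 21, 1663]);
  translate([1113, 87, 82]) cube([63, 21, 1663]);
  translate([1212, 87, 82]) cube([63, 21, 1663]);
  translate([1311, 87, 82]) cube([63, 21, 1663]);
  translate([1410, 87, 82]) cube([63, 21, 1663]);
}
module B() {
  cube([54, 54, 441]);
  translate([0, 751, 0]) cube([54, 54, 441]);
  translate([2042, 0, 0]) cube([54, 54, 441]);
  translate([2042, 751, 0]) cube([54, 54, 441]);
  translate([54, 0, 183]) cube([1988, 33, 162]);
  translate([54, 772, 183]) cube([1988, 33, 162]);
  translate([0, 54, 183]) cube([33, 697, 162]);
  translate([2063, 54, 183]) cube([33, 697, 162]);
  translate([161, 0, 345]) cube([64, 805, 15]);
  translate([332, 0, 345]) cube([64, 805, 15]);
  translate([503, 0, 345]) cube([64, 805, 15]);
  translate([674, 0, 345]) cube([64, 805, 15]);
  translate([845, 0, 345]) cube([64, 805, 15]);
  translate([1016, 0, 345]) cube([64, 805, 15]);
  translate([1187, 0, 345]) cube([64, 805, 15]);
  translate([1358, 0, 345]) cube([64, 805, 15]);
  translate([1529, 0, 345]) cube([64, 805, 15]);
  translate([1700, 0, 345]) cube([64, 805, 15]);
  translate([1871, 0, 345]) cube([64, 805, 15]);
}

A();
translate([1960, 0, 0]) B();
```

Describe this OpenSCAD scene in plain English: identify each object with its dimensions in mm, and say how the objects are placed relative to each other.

A is a fence section. Two 87×87 mm posts, 1793 mm tall, stand on the floor with a clear span of 1426 mm between their inner faces. Two horizontal rails of 87×93 mm section span the gap between the posts with their undersides at z = 199 mm and z = 1633 mm, flush with the posts' −y face. 14 pickets, each 63 mm wide, 21 mm thick and 1663 mm tall, are fixed to the +y face of the rails with their bottoms at z = 82 mm, evenly spaced across the span with equal gaps (rounded down to the nearest mm) at the −x end and between each pair — any rounding remainder accumulates at the +x end.

B is a bed frame 2096 mm long (x) by 805 mm wide (y). Four 54×54 mm corner posts, 441 mm tall, at the corners of the footprint. Four rails of 33 mm thickness and 162 mm height run between adjacent posts with their undersides at z = 183 mm, their outer faces flush with the outside of the frame (the two x-running rails run between the posts' inner faces; the two y-running rails run between the posts' inner faces). 11 slats, each 64 mm wide (x) and 15 mm thick, lie across the top of the two x-running rails, running the full 805 mm width of the frame in y; the slats are evenly spaced along x between the inner faces of the end posts with equal gaps (rounded down to the nearest mm) at the −x end and between each pair — any rounding remainder accumulates at the +x end.

The bed frame is on the floor beside the fence section on its +x side.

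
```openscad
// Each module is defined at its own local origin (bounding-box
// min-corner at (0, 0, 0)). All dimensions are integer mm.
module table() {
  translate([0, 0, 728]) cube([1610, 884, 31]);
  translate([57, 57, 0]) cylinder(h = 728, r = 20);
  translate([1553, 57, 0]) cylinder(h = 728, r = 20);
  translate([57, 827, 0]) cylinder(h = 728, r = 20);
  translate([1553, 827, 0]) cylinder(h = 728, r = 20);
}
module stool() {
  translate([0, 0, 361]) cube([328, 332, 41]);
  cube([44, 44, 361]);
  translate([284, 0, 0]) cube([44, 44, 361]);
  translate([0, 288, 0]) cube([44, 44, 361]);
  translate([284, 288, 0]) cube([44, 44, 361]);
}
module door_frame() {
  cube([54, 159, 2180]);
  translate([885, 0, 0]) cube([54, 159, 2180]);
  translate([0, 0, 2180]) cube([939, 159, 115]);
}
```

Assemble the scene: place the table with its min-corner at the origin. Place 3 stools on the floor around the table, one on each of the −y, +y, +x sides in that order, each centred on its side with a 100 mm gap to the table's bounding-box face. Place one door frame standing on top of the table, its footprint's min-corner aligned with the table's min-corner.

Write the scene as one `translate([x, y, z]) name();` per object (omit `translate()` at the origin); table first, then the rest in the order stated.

table();
translate([641, -432, 0]) stool();
translate([641, 984, 0]) stool();
translate([1710, 276, 0]) stool();
translate([0, 0, 759]) door_frame();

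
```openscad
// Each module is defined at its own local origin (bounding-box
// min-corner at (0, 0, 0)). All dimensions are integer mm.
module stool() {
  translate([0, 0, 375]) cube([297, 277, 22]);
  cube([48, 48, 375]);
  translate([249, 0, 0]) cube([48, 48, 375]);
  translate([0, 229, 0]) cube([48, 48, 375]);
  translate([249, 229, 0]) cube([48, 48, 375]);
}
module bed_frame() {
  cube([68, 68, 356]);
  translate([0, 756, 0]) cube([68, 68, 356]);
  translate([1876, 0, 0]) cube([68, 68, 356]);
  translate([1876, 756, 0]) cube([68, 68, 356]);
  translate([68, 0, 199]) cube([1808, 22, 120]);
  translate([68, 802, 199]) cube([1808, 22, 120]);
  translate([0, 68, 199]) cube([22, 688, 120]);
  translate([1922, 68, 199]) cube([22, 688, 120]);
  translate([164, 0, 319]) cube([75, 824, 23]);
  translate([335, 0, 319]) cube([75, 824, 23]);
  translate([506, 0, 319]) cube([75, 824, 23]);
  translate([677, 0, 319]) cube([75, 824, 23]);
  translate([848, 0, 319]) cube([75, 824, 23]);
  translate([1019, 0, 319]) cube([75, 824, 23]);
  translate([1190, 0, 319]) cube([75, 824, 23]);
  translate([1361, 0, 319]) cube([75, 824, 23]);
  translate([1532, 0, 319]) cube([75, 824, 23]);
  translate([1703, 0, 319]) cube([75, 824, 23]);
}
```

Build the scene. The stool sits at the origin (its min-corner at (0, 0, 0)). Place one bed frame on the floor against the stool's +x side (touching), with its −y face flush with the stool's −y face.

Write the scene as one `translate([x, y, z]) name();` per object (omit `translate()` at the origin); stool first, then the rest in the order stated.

stool();
translate([297, 0, 0]) bed_frame();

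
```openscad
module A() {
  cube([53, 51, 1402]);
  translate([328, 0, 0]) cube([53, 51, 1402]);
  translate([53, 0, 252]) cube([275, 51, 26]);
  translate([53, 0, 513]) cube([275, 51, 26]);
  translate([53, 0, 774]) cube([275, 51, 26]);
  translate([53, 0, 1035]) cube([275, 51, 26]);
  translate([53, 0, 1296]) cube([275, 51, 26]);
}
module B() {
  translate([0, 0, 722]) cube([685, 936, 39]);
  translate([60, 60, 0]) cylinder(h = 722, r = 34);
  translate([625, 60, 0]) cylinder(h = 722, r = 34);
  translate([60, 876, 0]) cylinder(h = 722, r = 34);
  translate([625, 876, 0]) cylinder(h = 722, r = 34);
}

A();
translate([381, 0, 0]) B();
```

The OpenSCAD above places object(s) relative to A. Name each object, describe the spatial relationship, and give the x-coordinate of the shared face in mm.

A is a ladder. B is a table. The table is against the ladder's +x side, with their −y faces flush. The x-coordinate of the shared face is 381 mm.

The ladder's +x face and the table's −x face are both at x = 381 mm.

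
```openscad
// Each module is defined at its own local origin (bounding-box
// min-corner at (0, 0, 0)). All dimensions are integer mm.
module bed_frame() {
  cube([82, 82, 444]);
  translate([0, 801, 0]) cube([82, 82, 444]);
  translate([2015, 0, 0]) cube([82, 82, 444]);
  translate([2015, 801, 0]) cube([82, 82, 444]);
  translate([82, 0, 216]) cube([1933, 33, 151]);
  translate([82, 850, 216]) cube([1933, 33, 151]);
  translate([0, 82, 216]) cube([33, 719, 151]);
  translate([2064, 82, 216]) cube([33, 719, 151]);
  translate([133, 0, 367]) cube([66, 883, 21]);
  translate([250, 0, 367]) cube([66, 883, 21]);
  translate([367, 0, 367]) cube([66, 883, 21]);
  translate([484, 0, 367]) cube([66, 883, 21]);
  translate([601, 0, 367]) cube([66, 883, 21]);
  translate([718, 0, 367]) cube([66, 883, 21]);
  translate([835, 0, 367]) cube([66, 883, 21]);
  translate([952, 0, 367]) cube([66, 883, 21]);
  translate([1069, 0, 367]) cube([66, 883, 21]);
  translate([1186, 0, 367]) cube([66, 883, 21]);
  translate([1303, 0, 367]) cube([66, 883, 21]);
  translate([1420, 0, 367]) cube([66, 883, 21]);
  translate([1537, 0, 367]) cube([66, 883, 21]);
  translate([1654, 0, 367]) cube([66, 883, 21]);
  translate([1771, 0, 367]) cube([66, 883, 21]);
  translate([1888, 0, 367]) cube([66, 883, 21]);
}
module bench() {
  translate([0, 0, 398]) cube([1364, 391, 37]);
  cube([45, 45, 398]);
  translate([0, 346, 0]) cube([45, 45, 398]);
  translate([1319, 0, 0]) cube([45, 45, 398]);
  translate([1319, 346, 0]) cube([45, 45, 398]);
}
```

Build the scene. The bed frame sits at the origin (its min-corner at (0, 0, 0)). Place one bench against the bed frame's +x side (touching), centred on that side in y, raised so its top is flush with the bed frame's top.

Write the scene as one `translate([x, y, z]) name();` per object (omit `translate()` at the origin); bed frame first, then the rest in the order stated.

bed_frame();
translate([2097, 246, 9]) bench();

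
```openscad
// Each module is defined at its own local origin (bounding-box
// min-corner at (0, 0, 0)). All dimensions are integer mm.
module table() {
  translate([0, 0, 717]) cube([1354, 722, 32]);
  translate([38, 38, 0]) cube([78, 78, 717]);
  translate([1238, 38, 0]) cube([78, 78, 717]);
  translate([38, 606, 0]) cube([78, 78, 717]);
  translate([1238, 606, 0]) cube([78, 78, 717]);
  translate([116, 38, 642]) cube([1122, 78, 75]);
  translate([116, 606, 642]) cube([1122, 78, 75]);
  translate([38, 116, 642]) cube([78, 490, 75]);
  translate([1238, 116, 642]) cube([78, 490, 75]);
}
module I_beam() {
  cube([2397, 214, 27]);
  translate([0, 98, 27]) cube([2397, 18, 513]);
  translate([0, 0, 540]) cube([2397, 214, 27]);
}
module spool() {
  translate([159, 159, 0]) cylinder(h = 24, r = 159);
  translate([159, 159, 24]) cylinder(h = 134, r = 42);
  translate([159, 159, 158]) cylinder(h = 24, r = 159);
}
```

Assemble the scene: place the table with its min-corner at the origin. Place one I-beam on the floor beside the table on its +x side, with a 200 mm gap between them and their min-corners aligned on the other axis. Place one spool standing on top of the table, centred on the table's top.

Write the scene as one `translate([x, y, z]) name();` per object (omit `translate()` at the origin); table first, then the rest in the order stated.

table();
translate([1554, 0, 0]) I_beam();
translate([518, 202, 749]) spool();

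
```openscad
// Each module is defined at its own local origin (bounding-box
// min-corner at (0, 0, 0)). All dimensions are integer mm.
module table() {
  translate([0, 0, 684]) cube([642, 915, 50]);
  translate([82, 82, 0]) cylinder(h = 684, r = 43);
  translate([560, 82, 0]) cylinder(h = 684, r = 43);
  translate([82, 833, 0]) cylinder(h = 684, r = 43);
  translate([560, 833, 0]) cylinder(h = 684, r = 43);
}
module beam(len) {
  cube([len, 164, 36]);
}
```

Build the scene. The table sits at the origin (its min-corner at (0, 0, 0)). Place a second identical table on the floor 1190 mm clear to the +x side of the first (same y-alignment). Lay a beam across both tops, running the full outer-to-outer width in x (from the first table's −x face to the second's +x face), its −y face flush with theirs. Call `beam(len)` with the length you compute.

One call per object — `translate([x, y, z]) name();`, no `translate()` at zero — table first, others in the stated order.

table();
translate([1832, 0, 0]) table();
translate([0, 0, 734]) beam(2474);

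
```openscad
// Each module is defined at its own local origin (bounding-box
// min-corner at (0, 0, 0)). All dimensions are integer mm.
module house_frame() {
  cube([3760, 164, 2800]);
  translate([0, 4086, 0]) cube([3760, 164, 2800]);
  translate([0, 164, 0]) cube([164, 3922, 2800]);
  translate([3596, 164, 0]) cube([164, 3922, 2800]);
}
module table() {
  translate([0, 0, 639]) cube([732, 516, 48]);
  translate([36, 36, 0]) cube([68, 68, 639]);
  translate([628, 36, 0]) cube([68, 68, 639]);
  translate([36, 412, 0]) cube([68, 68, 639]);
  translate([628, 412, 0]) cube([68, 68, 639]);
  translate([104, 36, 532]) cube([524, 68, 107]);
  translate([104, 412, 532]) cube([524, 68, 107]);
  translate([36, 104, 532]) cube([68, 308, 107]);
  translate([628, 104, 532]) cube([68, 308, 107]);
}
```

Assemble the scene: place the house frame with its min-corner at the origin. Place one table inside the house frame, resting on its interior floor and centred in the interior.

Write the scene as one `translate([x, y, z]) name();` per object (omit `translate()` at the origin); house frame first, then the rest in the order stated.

house_frame();
translate([1514, 1867, 0]) table();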